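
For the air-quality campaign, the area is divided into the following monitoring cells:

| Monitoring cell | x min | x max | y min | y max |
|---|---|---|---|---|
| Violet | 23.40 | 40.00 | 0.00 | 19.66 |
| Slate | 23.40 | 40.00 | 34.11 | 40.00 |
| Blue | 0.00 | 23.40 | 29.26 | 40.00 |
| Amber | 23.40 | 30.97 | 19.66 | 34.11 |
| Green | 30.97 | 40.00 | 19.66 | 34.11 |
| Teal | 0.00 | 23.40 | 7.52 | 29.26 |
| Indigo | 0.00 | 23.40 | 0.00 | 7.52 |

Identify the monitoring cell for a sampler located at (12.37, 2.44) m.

Indigo

The point has x = 12.37 and y = 2.44.
Only Indigo satisfies 0.00 ≤ x ≤ 23.40 and 0.00 ≤ y ≤ 7.52.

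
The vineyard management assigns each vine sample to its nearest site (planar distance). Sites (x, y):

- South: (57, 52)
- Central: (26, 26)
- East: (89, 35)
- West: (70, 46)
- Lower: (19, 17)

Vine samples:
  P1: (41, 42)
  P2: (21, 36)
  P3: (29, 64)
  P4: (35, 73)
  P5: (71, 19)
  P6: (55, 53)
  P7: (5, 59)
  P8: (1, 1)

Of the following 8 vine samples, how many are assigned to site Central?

P1 → South
P2 → Central
P3 → South
P4 → South
P5 → East
P6 → South
P7 → Central
P8 → Lower
2 of the 8 go to Central.

2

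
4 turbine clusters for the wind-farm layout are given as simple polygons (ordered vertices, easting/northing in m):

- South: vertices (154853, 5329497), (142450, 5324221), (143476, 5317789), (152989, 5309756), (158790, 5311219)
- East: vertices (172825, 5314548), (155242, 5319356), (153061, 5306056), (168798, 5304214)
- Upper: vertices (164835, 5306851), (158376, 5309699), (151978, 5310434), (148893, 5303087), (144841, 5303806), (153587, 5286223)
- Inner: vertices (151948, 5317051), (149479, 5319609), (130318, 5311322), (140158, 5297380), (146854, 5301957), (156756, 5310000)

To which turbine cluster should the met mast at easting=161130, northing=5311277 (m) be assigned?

Cast a ray rightward from (161130, 5311277). For each polygon, the edges (by vertex number in listed order) whose endpoints lie on opposite sides of northing = 5311277, where each meets that height, and whether that is right or left of the point:
South: 3–4 at easting≈151187.8 (left), 5–1 at easting≈158777.5 (left) → 0 crossings.
East: 2–3 at easting≈153917.2 (left), 4–1 at easting≈171550.3 (right) → 1 crossing.
Upper: no edge straddles that height → 0 crossings.
Inner: 3–4 at easting≈130349.8 (left), 6–1 at easting≈155885.2 (left) → 0 crossings.
Only East has an odd count, so the point is inside East.

East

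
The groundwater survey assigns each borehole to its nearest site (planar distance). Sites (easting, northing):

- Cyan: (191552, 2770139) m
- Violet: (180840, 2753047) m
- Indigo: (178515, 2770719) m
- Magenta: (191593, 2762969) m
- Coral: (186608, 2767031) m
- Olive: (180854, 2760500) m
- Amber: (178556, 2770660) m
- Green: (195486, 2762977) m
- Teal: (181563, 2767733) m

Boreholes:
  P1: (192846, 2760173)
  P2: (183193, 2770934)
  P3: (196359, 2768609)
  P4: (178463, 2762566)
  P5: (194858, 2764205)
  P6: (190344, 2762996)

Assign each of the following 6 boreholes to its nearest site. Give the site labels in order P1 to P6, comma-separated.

Magenta, Teal, Cyan, Olive, Green, Magenta

P1 → Magenta (d²=9387625.00)
P2 → Teal (d²=12903301.00)
P3 → Cyan (d²=25448149.00)
P4 → Olive (d²=9985237.00)
P5 → Green (d²=1902368.00)
P6 → Magenta (d²=1560730.00)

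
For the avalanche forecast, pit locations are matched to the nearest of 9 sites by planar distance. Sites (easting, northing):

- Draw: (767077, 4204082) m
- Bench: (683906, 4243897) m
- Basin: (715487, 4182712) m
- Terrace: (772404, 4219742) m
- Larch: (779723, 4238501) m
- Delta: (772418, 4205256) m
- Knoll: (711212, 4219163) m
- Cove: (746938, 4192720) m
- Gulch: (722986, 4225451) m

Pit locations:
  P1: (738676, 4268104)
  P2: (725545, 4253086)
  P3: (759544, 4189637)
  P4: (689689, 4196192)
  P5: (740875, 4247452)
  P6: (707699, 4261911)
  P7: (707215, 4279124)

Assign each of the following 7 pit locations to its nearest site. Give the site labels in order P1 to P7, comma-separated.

P1 → Gulch (d²=2065454509.00)
P2 → Gulch (d²=770241706.00)
P3 → Cove (d²=168416125.00)
P4 → Basin (d²=847247204.00)
P5 → Gulch (d²=804060322.00)
P6 → Bench (d²=890611045.00)
P7 → Bench (d²=1784251010.00)

Gulch, Gulch, Cove, Basin, Gulch, Bench, Bench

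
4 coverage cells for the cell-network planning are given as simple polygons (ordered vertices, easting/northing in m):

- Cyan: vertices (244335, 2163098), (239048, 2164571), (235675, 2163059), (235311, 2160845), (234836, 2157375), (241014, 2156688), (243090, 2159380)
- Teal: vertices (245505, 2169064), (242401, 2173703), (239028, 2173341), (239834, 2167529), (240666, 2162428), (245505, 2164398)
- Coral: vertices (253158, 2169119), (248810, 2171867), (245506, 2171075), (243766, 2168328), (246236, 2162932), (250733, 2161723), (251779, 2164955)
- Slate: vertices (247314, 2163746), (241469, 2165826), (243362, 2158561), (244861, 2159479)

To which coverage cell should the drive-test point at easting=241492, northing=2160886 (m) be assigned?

Cyan

Cast a ray rightward from (241492, 2160886). For each polygon, the edges (by vertex number in listed order) whose endpoints lie on opposite sides of northing = 2160886, where each meets that height, and whether that is right or left of the point:
Cyan: 3–4 at easting≈235317.7 (left), 7–1 at easting≈243594.3 (right) → 1 crossing.
Teal: no edge straddles that height → 0 crossings.
Coral: no edge straddles that height → 0 crossings.
Slate: 2–3 at easting≈242756.2 (right), 4–1 at easting≈245669.9 (right) → 2 crossings.
Only Cyan has an odd count, so the point is inside Cyan.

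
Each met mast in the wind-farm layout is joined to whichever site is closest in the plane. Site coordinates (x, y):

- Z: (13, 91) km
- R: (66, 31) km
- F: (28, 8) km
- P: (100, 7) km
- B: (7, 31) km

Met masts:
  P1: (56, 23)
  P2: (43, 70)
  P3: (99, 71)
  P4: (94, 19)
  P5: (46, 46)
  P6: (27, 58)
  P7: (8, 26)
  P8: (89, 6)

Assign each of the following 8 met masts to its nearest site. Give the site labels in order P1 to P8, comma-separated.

P1 → R (d²=164.00)
P2 → Z (d²=1341.00)
P3 → R (d²=2689.00)
P4 → P (d²=180.00)
P5 → R (d²=625.00)
P6 → B (d²=1129.00)
P7 → B (d²=26.00)
P8 → P (d²=122.00)

R, Z, R, P, R, B, B, P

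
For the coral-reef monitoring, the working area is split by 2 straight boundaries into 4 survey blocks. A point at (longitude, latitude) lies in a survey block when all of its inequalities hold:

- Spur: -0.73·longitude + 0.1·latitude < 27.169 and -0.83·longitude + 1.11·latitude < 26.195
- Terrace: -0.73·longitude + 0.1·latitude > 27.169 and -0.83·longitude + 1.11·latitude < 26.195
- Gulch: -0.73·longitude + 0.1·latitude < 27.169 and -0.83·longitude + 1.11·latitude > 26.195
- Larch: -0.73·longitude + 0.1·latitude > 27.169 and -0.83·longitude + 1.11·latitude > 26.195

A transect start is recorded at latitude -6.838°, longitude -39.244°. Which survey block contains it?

-0.73·-39.244 + 0.1·-6.838 = 27.964, which is > 27.169
-0.83·-39.244 + 1.11·-6.838 = 24.982, which is < 26.195
This sign pattern matches Terrace.

Terrace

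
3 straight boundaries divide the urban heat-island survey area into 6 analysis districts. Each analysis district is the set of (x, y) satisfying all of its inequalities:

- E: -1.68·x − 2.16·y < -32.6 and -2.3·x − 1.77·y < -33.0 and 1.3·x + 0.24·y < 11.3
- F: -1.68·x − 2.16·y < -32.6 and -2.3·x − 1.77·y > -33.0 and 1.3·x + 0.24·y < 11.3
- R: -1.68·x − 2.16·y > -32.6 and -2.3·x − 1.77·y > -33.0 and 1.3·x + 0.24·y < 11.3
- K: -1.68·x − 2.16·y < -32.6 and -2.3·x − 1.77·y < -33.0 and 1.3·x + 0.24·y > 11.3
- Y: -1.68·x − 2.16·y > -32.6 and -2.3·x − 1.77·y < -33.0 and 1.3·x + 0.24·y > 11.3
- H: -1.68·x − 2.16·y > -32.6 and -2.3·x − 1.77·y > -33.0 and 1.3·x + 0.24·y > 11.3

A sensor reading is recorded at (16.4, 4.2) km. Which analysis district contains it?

-1.68·16.4 − 2.16·4.2 = -36.624, which is < -32.6
-2.3·16.4 − 1.77·4.2 = -45.154, which is < -33.0
1.3·16.4 + 0.24·4.2 = 22.328, which is > 11.3
This sign pattern matches K.

K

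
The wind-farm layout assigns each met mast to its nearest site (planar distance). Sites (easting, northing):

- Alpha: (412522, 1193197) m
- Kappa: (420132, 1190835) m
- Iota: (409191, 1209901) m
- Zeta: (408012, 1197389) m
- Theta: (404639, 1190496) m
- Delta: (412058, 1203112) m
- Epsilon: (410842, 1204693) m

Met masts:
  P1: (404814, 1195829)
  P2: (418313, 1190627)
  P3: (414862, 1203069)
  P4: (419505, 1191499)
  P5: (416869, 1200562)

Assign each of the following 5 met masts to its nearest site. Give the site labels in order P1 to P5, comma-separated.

P1 → Zeta (d²=12660804.00)
P2 → Kappa (d²=3352025.00)
P3 → Delta (d²=7864265.00)
P4 → Kappa (d²=834025.00)
P5 → Delta (d²=29648221.00)

Zeta, Kappa, Delta, Kappa, Delta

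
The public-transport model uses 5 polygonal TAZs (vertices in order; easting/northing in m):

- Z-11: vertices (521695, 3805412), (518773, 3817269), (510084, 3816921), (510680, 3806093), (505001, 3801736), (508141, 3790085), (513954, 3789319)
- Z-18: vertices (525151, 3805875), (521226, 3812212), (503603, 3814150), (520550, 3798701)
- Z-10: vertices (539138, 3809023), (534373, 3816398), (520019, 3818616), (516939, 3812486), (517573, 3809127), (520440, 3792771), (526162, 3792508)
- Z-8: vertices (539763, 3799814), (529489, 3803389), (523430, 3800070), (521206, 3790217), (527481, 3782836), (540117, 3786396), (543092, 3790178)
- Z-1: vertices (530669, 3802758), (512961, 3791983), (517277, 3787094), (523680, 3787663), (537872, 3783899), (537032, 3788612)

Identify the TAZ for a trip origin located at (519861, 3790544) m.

Cast a ray rightward from (519861, 3790544). For each polygon, the edges (by vertex number in listed order) whose endpoints lie on opposite sides of northing = 3790544, where each meets that height, and whether that is right or left of the point:
Z-11: 5–6 at easting≈508017.3 (left), 7–1 at easting≈514543.2 (left) → 0 crossings.
Z-18: no edge straddles that height → 0 crossings.
Z-10: no edge straddles that height → 0 crossings.
Z-8: 3–4 at easting≈521279.8 (right), 7–1 at easting≈542965.6 (right) → 2 crossings.
Z-1: 2–3 at easting≈514231.3 (left), 6–1 at easting≈536163.0 (right) → 1 crossing.
Only Z-1 has an odd count, so the point is inside Z-1.

Z-1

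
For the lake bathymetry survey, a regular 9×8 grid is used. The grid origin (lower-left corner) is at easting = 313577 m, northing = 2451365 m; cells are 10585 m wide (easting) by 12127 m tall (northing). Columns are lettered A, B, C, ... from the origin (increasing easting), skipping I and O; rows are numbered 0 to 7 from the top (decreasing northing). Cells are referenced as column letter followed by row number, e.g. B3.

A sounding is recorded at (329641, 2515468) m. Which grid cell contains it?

B2

Column index: ⌊(329641 − 313577) / 10585⌋ = ⌊1.518⌋ = 1 → column B
Row offset from origin: ⌊(2515468 − 2451365) / 12127⌋ = ⌊5.286⌋ = 5 → row 2 (counted from top)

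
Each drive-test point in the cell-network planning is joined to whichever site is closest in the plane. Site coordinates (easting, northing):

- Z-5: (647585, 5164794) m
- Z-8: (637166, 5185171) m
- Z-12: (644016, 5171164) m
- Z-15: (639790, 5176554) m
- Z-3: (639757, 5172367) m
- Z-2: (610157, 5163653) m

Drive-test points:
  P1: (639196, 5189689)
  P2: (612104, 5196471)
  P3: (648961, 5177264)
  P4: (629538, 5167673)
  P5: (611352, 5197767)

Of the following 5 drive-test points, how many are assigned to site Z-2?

0

P1 → Z-8
P2 → Z-8
P3 → Z-12
P4 → Z-3
P5 → Z-8
0 of the 5 go to Z-2.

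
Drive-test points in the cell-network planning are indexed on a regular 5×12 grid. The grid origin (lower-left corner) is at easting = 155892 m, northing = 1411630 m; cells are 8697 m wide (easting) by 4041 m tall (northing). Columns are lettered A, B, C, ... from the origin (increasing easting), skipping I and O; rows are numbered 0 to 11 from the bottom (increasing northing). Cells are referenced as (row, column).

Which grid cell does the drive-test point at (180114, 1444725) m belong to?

Column index: ⌊(180114 − 155892) / 8697⌋ = ⌊2.785⌋ = 2 → column C
Row offset from origin: ⌊(1444725 − 1411630) / 4041⌋ = ⌊8.190⌋ = 8 → row 8

(8, C)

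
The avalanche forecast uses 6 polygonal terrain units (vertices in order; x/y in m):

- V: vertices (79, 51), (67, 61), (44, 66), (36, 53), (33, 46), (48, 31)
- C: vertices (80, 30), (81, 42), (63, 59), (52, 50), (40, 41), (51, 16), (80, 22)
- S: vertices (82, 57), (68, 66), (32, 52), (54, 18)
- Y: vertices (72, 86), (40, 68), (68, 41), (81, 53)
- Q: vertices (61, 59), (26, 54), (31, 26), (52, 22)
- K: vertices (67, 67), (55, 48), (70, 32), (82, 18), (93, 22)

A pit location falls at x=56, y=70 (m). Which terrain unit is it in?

Cast a ray rightward from (56, 70). For each polygon, the edges (by vertex number in listed order) whose endpoints lie on opposite sides of y = 70, where each meets that height, and whether that is right or left of the point:
V: no edge straddles that height → 0 crossings.
C: no edge straddles that height → 0 crossings.
S: no edge straddles that height → 0 crossings.
Y: 1–2 at x≈43.6 (left), 4–1 at x≈76.4 (right) → 1 crossing.
Q: no edge straddles that height → 0 crossings.
K: no edge straddles that height → 0 crossings.
Only Y has an odd count, so the point is inside Y.

Y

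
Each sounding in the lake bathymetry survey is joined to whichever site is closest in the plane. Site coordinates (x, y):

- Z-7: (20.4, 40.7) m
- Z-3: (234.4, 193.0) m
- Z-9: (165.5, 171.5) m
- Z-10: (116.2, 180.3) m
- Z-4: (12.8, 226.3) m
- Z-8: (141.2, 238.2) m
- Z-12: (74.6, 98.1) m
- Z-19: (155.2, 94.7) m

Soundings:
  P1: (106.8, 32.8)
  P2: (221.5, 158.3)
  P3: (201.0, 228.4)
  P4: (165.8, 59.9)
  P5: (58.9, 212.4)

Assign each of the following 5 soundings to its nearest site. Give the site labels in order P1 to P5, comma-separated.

Z-12, Z-3, Z-3, Z-19, Z-4

P1 → Z-12 (d²=5300.93)
P2 → Z-3 (d²=1370.50)
P3 → Z-3 (d²=2368.72)
P4 → Z-19 (d²=1323.40)
P5 → Z-4 (d²=2318.42)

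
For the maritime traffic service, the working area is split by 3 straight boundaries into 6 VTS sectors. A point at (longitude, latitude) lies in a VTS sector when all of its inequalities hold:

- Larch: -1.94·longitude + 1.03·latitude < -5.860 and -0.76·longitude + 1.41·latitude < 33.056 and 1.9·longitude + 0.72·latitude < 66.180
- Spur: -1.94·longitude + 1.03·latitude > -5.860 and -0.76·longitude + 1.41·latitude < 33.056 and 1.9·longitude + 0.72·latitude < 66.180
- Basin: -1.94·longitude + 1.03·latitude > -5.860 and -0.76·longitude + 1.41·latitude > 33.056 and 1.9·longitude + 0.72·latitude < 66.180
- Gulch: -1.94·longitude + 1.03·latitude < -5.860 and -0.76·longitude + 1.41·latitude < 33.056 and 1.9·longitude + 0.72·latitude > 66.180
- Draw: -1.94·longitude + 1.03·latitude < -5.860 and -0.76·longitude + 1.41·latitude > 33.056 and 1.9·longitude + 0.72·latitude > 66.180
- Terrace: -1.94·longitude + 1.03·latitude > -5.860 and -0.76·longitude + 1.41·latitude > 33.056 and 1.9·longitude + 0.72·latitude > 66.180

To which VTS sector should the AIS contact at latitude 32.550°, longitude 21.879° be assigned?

-1.94·21.879 + 1.03·32.550 = -8.919, which is < -5.860
-0.76·21.879 + 1.41·32.550 = 29.267, which is < 33.056
1.9·21.879 + 0.72·32.550 = 65.006, which is < 66.180
This sign pattern matches Larch.

Larch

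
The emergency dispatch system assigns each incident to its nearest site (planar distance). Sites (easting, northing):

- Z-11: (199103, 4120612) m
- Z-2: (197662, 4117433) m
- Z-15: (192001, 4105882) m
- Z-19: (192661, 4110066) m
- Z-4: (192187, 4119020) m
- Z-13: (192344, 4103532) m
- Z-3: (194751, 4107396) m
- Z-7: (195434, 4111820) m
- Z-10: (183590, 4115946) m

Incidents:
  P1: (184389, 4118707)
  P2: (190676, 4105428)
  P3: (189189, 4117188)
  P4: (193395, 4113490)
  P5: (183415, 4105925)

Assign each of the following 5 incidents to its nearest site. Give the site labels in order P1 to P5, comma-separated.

P1 → Z-10 (d²=8261522.00)
P2 → Z-15 (d²=1961741.00)
P3 → Z-4 (d²=12344228.00)
P4 → Z-7 (d²=6946421.00)
P5 → Z-15 (d²=73721245.00)

Z-10, Z-15, Z-4, Z-7, Z-15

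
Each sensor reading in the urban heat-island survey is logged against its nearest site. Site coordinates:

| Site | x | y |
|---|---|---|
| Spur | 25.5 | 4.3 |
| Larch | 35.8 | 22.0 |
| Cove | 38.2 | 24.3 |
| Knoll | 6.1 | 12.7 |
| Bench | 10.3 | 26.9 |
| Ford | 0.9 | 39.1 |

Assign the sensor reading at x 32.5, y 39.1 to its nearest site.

Cove

Squared distances to each site:
Spur: 1260.040; Larch: 303.300; Cove: 251.530; Knoll: 1393.920; Bench: 641.680; Ford: 998.560.
Minimum at Cove.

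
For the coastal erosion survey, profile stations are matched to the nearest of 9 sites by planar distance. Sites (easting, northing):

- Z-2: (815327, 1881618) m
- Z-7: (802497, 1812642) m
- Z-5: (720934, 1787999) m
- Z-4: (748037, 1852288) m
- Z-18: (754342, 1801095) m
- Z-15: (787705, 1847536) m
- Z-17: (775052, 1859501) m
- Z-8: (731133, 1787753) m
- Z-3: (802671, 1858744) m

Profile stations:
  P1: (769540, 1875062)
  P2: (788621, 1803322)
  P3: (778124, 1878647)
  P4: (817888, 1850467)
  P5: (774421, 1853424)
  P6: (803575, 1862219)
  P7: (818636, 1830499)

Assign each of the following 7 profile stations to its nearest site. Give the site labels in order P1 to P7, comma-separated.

P1 → Z-17 (d²=272526865.00)
P2 → Z-7 (d²=279405776.00)
P3 → Z-17 (d²=376006500.00)
P4 → Z-3 (d²=300065818.00)
P5 → Z-17 (d²=37328090.00)
P6 → Z-3 (d²=12892841.00)
P7 → Z-7 (d²=579339770.00)

Z-17, Z-7, Z-17, Z-3, Z-17, Z-3, Z-7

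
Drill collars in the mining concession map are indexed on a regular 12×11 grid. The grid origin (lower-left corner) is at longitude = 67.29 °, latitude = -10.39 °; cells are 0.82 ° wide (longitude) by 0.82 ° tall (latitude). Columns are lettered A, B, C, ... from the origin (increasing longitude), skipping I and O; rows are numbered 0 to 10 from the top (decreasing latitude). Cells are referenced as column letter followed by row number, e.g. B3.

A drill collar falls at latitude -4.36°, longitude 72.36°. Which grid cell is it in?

G3

Column index: ⌊(72.36 − 67.29) / 0.82⌋ = ⌊6.183⌋ = 6 → column G
Row offset from origin: ⌊(-4.36 − -10.39) / 0.82⌋ = ⌊7.354⌋ = 7 → row 3 (counted from top)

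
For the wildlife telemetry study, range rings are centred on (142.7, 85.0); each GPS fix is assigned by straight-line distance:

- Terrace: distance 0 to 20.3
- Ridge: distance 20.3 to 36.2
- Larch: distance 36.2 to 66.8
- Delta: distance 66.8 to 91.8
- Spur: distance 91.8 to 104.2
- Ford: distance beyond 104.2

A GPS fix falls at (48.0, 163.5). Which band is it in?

Ford

Distance = √((48.0−142.7)² + (163.5−85.0)²) = √(8968.090 + 6162.250) = 123.005.
104.2 ≤ 123.005 < ∞ → Ford.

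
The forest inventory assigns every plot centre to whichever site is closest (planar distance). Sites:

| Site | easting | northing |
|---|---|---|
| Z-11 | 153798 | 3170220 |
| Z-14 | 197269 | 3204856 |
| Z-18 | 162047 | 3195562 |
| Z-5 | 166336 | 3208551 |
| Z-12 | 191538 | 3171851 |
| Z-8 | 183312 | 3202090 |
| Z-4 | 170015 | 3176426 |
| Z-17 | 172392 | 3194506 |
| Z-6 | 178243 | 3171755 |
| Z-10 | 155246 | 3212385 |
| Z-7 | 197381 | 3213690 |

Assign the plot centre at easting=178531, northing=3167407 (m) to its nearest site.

Squared distances to each site:
Z-11: 619634258.000; Z-14: 1753540245.000; Z-18: 1064426281.000; Z-5: 1841546761.000; Z-12: 188931185.000; Z-8: 1225768450.000; Z-4: 153864617.000; Z-17: 772043122.000; Z-6: 18988048.000; Z-10: 2565211709.000; Z-7: 2497438589.000.
Minimum at Z-6.

Z-6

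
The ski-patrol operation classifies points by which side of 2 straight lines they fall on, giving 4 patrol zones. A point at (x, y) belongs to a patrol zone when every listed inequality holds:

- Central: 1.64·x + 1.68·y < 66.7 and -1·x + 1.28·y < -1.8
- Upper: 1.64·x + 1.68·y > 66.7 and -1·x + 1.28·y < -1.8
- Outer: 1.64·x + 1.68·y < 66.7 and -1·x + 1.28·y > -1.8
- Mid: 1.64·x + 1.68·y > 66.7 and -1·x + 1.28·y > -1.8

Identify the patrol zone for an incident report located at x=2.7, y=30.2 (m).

1.64·2.7 + 1.68·30.2 = 55.164, which is < 66.7
-1·2.7 + 1.28·30.2 = 35.956, which is > -1.8
This sign pattern matches Outer.

Outer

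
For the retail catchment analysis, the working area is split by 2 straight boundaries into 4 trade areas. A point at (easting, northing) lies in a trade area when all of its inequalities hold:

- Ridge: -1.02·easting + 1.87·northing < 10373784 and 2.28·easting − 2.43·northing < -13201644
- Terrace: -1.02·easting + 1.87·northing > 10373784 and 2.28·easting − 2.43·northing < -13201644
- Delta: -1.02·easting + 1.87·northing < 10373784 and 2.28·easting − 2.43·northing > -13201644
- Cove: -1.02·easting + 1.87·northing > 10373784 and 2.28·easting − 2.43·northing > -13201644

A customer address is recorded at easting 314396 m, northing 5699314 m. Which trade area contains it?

Delta

-1.02·314396 + 1.87·5699314 = 10337033.260, which is < 10373784
2.28·314396 − 2.43·5699314 = -13132510.140, which is > -13201644
This sign pattern matches Delta.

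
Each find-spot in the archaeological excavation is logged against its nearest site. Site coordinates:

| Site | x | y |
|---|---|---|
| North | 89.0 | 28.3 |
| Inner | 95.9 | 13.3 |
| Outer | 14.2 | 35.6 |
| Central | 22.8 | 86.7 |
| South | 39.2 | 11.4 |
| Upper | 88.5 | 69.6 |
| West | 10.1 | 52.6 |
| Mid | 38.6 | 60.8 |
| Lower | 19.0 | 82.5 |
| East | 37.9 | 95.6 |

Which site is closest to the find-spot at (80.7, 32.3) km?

North

Squared distances to each site:
North: 84.890; Inner: 592.040; Outer: 4433.140; Central: 6311.770; South: 2159.060; Upper: 1452.130; West: 5396.450; Mid: 2584.660; Lower: 6326.930; East: 5838.730.
Minimum at North.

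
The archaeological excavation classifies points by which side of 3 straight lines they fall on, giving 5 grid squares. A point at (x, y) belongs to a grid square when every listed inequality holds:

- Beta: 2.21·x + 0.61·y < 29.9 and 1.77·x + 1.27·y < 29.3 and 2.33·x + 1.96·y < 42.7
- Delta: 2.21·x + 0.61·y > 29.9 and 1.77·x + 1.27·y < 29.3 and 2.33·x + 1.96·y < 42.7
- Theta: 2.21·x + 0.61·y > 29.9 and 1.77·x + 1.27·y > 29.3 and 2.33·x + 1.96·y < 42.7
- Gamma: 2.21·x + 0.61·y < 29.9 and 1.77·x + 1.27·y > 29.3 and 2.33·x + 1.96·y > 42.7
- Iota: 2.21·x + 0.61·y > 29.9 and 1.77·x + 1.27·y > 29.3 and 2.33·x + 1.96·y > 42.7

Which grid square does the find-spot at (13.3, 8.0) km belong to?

2.21·13.3 + 0.61·8.0 = 34.273, which is > 29.9
1.77·13.3 + 1.27·8.0 = 33.701, which is > 29.3
2.33·13.3 + 1.96·8.0 = 46.669, which is > 42.7
This sign pattern matches Iota.

Iota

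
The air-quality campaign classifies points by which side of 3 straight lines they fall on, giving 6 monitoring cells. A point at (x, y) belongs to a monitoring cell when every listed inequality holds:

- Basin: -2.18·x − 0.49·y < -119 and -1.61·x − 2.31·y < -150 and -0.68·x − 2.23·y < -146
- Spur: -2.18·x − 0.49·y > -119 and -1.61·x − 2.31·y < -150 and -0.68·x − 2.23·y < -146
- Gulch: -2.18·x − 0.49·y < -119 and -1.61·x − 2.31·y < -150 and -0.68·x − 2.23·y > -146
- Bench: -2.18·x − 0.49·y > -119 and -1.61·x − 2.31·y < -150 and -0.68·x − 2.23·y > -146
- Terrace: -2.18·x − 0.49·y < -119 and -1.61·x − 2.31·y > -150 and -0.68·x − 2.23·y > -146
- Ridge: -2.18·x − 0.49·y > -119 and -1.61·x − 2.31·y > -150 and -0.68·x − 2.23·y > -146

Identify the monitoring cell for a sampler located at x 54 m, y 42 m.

Gulch

-2.18·54 − 0.49·42 = -138.300, which is < -119
-1.61·54 − 2.31·42 = -183.960, which is < -150
-0.68·54 − 2.23·42 = -130.380, which is > -146
This sign pattern matches Gulch.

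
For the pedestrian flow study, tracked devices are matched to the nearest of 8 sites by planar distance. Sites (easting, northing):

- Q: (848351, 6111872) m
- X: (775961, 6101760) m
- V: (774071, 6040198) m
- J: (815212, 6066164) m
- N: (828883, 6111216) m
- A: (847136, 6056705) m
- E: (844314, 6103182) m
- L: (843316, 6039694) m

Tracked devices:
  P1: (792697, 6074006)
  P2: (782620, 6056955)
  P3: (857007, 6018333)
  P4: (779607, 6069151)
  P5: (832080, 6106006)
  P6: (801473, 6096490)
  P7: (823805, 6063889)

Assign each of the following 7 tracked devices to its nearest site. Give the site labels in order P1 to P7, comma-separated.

J, V, L, V, N, X, J

P1 → J (d²=568422189.00)
P2 → V (d²=353882450.00)
P3 → L (d²=643735802.00)
P4 → V (d²=868923505.00)
P5 → N (d²=37364909.00)
P6 → X (d²=678635044.00)
P7 → J (d²=79015274.00)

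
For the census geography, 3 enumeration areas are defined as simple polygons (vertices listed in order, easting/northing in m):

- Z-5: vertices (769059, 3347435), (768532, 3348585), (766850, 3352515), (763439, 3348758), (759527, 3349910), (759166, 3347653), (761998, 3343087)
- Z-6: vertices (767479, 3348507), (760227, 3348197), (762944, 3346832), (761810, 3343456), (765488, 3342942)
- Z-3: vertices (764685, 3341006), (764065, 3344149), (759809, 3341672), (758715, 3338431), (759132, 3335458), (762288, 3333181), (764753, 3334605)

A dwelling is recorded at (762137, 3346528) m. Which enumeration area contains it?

Cast a ray rightward from (762137, 3346528). For each polygon, the edges (by vertex number in listed order) whose endpoints lie on opposite sides of northing = 3346528, where each meets that height, and whether that is right or left of the point:
Z-5: 6–7 at easting≈759863.8 (left), 7–1 at easting≈767586.1 (right) → 1 crossing.
Z-6: 3–4 at easting≈762841.9 (right), 5–1 at easting≈766771.0 (right) → 2 crossings.
Z-3: no edge straddles that height → 0 crossings.
Only Z-5 has an odd count, so the point is inside Z-5.

Z-5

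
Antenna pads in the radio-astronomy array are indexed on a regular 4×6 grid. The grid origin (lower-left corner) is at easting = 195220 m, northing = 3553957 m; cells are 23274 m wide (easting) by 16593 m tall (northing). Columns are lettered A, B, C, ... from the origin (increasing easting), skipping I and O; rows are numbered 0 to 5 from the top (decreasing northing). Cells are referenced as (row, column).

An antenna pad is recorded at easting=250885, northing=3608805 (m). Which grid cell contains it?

Column index: ⌊(250885 − 195220) / 23274⌋ = ⌊2.392⌋ = 2 → column C
Row offset from origin: ⌊(3608805 − 3553957) / 16593⌋ = ⌊3.305⌋ = 3 → row 2 (counted from top)

(2, C)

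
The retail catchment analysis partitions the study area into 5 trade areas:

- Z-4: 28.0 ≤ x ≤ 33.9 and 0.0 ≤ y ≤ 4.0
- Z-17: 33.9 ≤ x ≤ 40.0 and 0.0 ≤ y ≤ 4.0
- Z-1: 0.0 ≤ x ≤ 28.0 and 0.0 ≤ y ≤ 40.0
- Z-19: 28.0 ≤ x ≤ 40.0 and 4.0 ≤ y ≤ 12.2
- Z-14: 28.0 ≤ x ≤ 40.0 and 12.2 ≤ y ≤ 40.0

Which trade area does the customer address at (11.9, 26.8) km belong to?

Z-1

The point has x = 11.9 and y = 26.8.
Only Z-1 satisfies 0.0 ≤ x ≤ 28.0 and 0.0 ≤ y ≤ 40.0.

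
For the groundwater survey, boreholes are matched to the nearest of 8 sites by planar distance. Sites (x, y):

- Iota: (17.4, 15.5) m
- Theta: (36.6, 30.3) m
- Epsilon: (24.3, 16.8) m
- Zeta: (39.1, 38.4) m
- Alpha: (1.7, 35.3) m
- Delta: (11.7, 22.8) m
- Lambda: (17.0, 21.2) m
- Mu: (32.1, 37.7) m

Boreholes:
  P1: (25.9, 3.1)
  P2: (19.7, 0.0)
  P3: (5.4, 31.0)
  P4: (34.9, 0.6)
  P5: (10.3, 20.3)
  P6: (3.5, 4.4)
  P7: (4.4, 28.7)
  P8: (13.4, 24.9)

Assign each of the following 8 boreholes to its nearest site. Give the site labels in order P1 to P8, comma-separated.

P1 → Epsilon (d²=190.25)
P2 → Iota (d²=245.54)
P3 → Alpha (d²=32.18)
P4 → Epsilon (d²=374.80)
P5 → Delta (d²=8.21)
P6 → Iota (d²=316.42)
P7 → Alpha (d²=50.85)
P8 → Delta (d²=7.30)

Epsilon, Iota, Alpha, Epsilon, Delta, Iota, Alpha, Delta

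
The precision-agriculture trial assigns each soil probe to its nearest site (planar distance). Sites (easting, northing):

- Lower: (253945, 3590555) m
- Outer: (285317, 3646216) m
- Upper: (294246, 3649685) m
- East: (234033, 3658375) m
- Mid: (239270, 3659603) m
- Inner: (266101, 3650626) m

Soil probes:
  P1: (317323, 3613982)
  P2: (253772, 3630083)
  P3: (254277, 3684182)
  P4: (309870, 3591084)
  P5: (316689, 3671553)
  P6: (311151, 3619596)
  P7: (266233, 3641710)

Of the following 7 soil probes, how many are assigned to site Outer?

0

P1 → Upper
P2 → Inner
P3 → Mid
P4 → Lower
P5 → Upper
P6 → Upper
P7 → Inner
0 of the 7 go to Outer.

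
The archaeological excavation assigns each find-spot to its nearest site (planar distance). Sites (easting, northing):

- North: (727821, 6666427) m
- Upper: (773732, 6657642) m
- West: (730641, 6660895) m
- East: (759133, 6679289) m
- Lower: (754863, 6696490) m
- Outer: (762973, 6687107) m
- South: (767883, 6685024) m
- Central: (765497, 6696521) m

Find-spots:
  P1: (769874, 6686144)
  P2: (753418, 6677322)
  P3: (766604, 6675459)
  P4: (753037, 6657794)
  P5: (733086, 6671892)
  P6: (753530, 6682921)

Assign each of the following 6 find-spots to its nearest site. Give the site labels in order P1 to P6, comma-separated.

South, East, East, Upper, North, East

P1 → South (d²=5218481.00)
P2 → East (d²=36530314.00)
P3 → East (d²=70484741.00)
P4 → Upper (d²=428306129.00)
P5 → North (d²=57586450.00)
P6 → East (d²=44585033.00)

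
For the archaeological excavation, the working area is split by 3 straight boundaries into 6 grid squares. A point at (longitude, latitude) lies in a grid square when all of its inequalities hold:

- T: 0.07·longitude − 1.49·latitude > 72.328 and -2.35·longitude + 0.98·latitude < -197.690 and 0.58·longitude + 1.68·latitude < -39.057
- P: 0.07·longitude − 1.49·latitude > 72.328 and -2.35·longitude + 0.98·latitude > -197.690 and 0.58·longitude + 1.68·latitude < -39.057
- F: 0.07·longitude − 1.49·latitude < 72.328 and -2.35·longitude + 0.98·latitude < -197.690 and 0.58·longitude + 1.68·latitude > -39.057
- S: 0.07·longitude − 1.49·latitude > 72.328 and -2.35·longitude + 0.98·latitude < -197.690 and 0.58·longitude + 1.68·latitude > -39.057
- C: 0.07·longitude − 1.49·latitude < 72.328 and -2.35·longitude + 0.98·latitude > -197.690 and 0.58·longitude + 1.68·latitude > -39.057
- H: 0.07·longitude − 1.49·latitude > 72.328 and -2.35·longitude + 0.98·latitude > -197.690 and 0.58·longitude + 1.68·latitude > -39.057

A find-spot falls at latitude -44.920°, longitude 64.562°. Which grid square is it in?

C

0.07·64.562 − 1.49·-44.920 = 71.450, which is < 72.328
-2.35·64.562 + 0.98·-44.920 = -195.742, which is > -197.690
0.58·64.562 + 1.68·-44.920 = -38.020, which is > -39.057
This sign pattern matches C.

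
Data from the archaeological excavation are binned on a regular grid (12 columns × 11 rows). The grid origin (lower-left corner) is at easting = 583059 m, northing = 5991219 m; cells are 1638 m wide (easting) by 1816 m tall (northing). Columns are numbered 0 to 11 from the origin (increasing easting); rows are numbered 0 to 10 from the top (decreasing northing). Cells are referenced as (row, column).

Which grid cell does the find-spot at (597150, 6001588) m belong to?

Column index: ⌊(597150 − 583059) / 1638⌋ = ⌊8.603⌋ = 8
Row offset from origin: ⌊(6001588 − 5991219) / 1816⌋ = ⌊5.710⌋ = 5 → row 5 (counted from top)

(5, 8)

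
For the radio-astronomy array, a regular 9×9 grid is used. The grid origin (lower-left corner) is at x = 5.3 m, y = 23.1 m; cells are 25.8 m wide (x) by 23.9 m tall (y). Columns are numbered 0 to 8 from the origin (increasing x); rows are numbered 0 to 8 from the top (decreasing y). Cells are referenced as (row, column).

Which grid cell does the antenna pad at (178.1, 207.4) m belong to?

Column index: ⌊(178.1 − 5.3) / 25.8⌋ = ⌊6.698⌋ = 6
Row offset from origin: ⌊(207.4 − 23.1) / 23.9⌋ = ⌊7.711⌋ = 7 → row 1 (counted from top)

(1, 6)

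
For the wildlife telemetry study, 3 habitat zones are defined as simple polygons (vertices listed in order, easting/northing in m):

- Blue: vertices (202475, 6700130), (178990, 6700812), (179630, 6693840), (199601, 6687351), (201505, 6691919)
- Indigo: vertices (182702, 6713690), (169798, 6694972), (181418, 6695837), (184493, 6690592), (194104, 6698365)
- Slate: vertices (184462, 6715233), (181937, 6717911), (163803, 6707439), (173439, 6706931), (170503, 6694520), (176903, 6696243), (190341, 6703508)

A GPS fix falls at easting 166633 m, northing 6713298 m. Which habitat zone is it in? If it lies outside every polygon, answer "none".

Cast a ray rightward from (166633, 6713298). For each polygon, the edges (by vertex number in listed order) whose endpoints lie on opposite sides of northing = 6713298, where each meets that height, and whether that is right or left of the point:
Blue: no edge straddles that height → 0 crossings.
Indigo: 1–2 at easting≈182431.8 (right), 5–1 at easting≈182993.7 (right) → 2 crossings.
Slate: 2–3 at easting≈173948.8 (right), 7–1 at easting≈185432.2 (right) → 2 crossings.
All counts are even, so the point lies outside every listed polygon.

none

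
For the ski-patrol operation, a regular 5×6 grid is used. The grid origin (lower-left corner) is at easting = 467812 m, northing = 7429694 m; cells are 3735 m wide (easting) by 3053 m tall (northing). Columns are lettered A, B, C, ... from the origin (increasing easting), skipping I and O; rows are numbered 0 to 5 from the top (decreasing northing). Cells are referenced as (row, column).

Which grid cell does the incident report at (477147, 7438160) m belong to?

Column index: ⌊(477147 − 467812) / 3735⌋ = ⌊2.499⌋ = 2 → column C
Row offset from origin: ⌊(7438160 − 7429694) / 3053⌋ = ⌊2.773⌋ = 2 → row 3 (counted from top)

(3, C)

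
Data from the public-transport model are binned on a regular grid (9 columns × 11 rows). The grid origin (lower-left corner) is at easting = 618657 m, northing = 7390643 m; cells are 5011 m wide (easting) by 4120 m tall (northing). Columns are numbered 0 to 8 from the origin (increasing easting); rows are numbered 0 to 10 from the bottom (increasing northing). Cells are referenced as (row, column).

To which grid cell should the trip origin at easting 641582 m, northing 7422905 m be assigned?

Column index: ⌊(641582 − 618657) / 5011⌋ = ⌊4.575⌋ = 4
Row offset from origin: ⌊(7422905 − 7390643) / 4120⌋ = ⌊7.831⌋ = 7 → row 7

(7, 4)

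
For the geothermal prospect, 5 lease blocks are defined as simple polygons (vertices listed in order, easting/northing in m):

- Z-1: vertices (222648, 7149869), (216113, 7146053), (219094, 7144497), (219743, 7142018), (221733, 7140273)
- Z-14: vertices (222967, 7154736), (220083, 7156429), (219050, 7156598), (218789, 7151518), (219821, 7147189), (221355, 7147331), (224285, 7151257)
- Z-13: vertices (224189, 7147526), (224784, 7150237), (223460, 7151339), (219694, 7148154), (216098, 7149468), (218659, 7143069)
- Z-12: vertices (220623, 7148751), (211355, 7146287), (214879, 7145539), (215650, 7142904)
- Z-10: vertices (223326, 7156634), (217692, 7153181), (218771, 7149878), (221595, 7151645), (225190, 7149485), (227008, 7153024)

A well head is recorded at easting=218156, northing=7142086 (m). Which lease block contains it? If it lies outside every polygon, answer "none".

Cast a ray rightward from (218156, 7142086). For each polygon, the edges (by vertex number in listed order) whose endpoints lie on opposite sides of northing = 7142086, where each meets that height, and whether that is right or left of the point:
Z-1: 3–4 at easting≈219725.2 (right), 5–1 at easting≈221905.9 (right) → 2 crossings.
Z-14: no edge straddles that height → 0 crossings.
Z-13: no edge straddles that height → 0 crossings.
Z-12: no edge straddles that height → 0 crossings.
Z-10: no edge straddles that height → 0 crossings.
All counts are even, so the point lies outside every listed polygon.

none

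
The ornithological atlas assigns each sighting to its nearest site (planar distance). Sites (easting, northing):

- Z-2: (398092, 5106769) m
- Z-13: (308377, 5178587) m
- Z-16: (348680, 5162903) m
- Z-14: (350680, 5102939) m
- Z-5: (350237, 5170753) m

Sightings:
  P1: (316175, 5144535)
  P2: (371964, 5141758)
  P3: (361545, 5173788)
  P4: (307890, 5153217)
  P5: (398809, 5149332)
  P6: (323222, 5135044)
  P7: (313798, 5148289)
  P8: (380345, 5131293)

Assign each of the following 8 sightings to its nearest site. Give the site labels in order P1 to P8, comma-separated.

P1 → Z-13 (d²=1220347508.00)
P2 → Z-16 (d²=989255681.00)
P3 → Z-5 (d²=137082089.00)
P4 → Z-13 (d²=643874069.00)
P5 → Z-2 (d²=1812123058.00)
P6 → Z-16 (d²=1424233645.00)
P7 → Z-13 (d²=947356045.00)
P8 → Z-2 (d²=916382585.00)

Z-13, Z-16, Z-5, Z-13, Z-2, Z-16, Z-13, Z-2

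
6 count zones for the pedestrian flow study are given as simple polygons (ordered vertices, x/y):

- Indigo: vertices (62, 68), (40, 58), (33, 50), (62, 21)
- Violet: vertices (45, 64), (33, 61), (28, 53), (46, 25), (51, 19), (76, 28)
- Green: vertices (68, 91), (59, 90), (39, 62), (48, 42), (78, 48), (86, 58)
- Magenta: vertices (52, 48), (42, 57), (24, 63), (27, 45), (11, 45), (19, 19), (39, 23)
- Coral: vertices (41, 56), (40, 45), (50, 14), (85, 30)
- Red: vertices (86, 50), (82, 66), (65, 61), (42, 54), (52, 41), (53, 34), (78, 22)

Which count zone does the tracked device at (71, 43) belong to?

Red

Cast a ray rightward from (71, 43). For each polygon, the edges (by vertex number in listed order) whose endpoints lie on opposite sides of y = 43, where each meets that height, and whether that is right or left of the point:
Indigo: 3–4 at x≈40.0 (left), 4–1 at x≈62.0 (left) → 0 crossings.
Violet: 3–4 at x≈34.4 (left), 6–1 at x≈63.1 (left) → 0 crossings.
Green: 3–4 at x≈47.5 (left), 4–5 at x≈53.0 (left) → 0 crossings.
Magenta: 5–6 at x≈11.6 (left), 7–1 at x≈49.4 (left) → 0 crossings.
Coral: 2–3 at x≈40.6 (left), 4–1 at x≈63.0 (left) → 0 crossings.
Red: 4–5 at x≈50.5 (left), 7–1 at x≈84.0 (right) → 1 crossing.
Only Red has an odd count, so the point is inside Red.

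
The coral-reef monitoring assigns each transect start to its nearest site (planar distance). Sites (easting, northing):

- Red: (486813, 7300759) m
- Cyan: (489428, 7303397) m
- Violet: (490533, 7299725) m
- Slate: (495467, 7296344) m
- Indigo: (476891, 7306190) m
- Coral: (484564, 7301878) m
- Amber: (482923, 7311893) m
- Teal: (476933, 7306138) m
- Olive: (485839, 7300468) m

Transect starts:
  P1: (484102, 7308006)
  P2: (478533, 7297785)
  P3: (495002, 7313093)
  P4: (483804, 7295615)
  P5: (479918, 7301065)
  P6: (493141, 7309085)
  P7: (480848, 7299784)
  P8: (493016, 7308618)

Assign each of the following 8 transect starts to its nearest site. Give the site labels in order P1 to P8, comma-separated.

P1 → Amber (d²=16498810.00)
P2 → Coral (d²=53125610.00)
P3 → Cyan (d²=125081892.00)
P4 → Olive (d²=27692834.00)
P5 → Coral (d²=22246285.00)
P6 → Cyan (d²=46139713.00)
P7 → Coral (d²=18193492.00)
P8 → Cyan (d²=40132585.00)

Amber, Coral, Cyan, Olive, Coral, Cyan, Coral, Cyan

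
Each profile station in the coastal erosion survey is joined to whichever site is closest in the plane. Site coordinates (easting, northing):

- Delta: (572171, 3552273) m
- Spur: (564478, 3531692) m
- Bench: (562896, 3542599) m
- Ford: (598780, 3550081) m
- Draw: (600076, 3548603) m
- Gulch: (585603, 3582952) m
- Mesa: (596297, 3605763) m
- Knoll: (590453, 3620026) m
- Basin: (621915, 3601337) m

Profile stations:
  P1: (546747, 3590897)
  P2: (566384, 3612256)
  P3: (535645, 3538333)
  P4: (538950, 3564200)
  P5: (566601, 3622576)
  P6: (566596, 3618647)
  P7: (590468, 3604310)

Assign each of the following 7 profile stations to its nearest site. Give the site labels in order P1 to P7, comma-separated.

P1 → Gulch (d²=1572911761.00)
P2 → Knoll (d²=639689661.00)
P3 → Bench (d²=760815757.00)
P4 → Bench (d²=1040014117.00)
P5 → Knoll (d²=575420404.00)
P6 → Knoll (d²=571058090.00)
P7 → Mesa (d²=36088450.00)

Gulch, Knoll, Bench, Bench, Knoll, Knoll, Mesa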